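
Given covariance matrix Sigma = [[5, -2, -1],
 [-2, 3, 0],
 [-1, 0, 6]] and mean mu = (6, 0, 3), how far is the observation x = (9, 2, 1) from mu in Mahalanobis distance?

Step 1 — centre the observation: (x - mu) = (3, 2, -2).

Step 2 — invert Sigma (cofactor / det for 3×3, or solve directly):
  Sigma^{-1} = [[0.2857, 0.1905, 0.0476],
 [0.1905, 0.4603, 0.0317],
 [0.0476, 0.0317, 0.1746]].

Step 3 — form the quadratic (x - mu)^T · Sigma^{-1} · (x - mu):
  Sigma^{-1} · (x - mu) = (1.1429, 1.4286, -0.1429).
  (x - mu)^T · [Sigma^{-1} · (x - mu)] = (3)·(1.1429) + (2)·(1.4286) + (-2)·(-0.1429) = 6.5714.

Step 4 — take square root: d = √(6.5714) ≈ 2.5635.

d(x, mu) = √(6.5714) ≈ 2.5635


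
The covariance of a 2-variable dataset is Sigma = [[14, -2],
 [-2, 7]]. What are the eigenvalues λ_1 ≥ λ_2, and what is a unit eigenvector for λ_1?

Step 1 — characteristic polynomial of 2×2 Sigma:
  det(Sigma - λI) = λ² - trace · λ + det = 0.
  trace = 14 + 7 = 21, det = 14·7 - (-2)² = 94.
Step 2 — discriminant:
  Δ = trace² - 4·det = 441 - 376 = 65.
Step 3 — eigenvalues:
  λ = (trace ± √Δ)/2 = (21 ± 8.0623)/2,
  λ_1 = 14.5311,  λ_2 = 6.4689.

Step 4 — unit eigenvector for λ_1: solve (Sigma - λ_1 I)v = 0. First row:
  (14 - 14.5311)·v_x + (-2)·v_y = 0, i.e. (-0.5311)·v_x + (-2)·v_y = 0,
  so v ∝ (b, λ_1 - a) = (-2, 0.5311); multiply by -1 so the first entry is positive: u = (2, -0.5311).
  ||u|| = √((2)² + (-0.5311)²) = √(4.2821) ≈ 2.0693,
  v_1 = u/||u|| ≈ (0.9665, -0.2567) (||v_1|| = 1).

λ_1 = 14.5311,  λ_2 = 6.4689;  v_1 ≈ (0.9665, -0.2567)


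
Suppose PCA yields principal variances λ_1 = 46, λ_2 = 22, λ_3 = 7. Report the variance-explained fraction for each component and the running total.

Step 1 — total variance = trace(Sigma) = Σ λ_i = 46 + 22 + 7 = 75.

Step 2 — fraction explained by component i = λ_i / Σ λ:
  PC1: 46/75 = 0.6133
  PC2: 22/75 = 0.2933
  PC3: 7/75 = 0.0933

Step 3 — cumulative fraction after k components = (λ_1 + ... + λ_k) / Σ λ:
  k = 1: 46/75 = 0.6133
  k = 2: (46 + 22)/75 = 68/75 = 0.9067
  k = 3: (46 + 22 + 7)/75 = 75/75 = 1

Summary (fraction, with percent):

explained: PC1 0.6133 (61.33%), PC2 0.2933 (29.33%), PC3 0.0933 (9.33%);  cumulative: 0.6133, 0.9067, 1


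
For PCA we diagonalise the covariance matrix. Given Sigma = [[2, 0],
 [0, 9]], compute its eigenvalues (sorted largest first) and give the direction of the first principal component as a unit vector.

Step 1 — characteristic polynomial of 2×2 Sigma:
  det(Sigma - λI) = λ² - trace · λ + det = 0.
  trace = 2 + 9 = 11, det = 2·9 - (0)² = 18.
Step 2 — discriminant:
  Δ = trace² - 4·det = 121 - 72 = 49.
Step 3 — eigenvalues:
  λ = (trace ± √Δ)/2 = (11 ± 7)/2,
  λ_1 = 9,  λ_2 = 2.

Step 4 — unit eigenvector for λ_1: Sigma is diagonal, so its eigenvectors are the coordinate axes. λ_1 = 9 is the diagonal entry on the second coordinate axis, hence
  v_1 = (0, 1) (||v_1|| = 1).

λ_1 = 9,  λ_2 = 2;  v_1 ≈ (0, 1)


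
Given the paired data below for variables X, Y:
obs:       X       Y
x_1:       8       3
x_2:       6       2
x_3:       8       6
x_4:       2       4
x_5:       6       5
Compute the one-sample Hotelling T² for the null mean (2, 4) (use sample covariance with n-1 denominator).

Step 1 — sample mean vector:
  mean(X) = (8 + 6 + 8 + 2 + 6) / 5 = 30/5 = 6
  mean(Y) = (3 + 2 + 6 + 4 + 5) / 5 = 20/5 = 4
  x̄ = (6, 4),  deviation x̄ - mu_0 = (6, 4) - (2, 4) = (4, 0).

Step 2 — sample covariance matrix, S[i,j] = (1/(n-1)) · Σ_k (x_{k,i} - mean_i) · (x_{k,j} - mean_j), divisor n-1 = 4:
  S[X,X] = ((2)·(2) + (0)·(0) + (2)·(2) + (-4)·(-4) + (0)·(0)) / 4 = 24/4 = 6
  S[X,Y] = ((2)·(-1) + (0)·(-2) + (2)·(2) + (-4)·(0) + (0)·(1)) / 4 = 2/4 = 0.5
  S[Y,Y] = ((-1)·(-1) + (-2)·(-2) + (2)·(2) + (0)·(0) + (1)·(1)) / 4 = 10/4 = 2.5
  S = [[6, 0.5],
 [0.5, 2.5]].

Step 3 — invert S. det(S) = 6·2.5 - (0.5)² = 14.75.
  S^{-1} = (1/det) · [[d, -b], [-b, a]] = [[0.1695, -0.0339],
 [-0.0339, 0.4068]].

Step 4 — quadratic form (x̄ - mu_0)^T · S^{-1} · (x̄ - mu_0):
  S^{-1} · (x̄ - mu_0) = (0.678, -0.1356),
  (x̄ - mu_0)^T · [...] = (4)·(0.678) + (0)·(-0.1356) = 2.7119.

Step 5 — scale by n: T² = 5 · 2.7119 = 13.5593.

T² ≈ 13.5593


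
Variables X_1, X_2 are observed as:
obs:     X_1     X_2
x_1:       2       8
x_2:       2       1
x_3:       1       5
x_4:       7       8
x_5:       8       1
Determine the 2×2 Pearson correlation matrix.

Step 1 — column means:
  mean(X_1) = (2 + 2 + 1 + 7 + 8) / 5 = 20/5 = 4
  mean(X_2) = (8 + 1 + 5 + 8 + 1) / 5 = 23/5 = 4.6

Step 2 — sample variances and covariances s[i,j] = (1/(n-1)) · Σ_k (x_{k,i} - mean_i) · (x_{k,j} - mean_j), with n-1 = 4:
  s[X_1,X_1] = ((-2)·(-2) + (-2)·(-2) + (-3)·(-3) + (3)·(3) + (4)·(4)) / 4 = 42/4 = 10.5
  s[X_1,X_2] = ((-2)·(3.4) + (-2)·(-3.6) + (-3)·(0.4) + (3)·(3.4) + (4)·(-3.6)) / 4 = -5/4 = -1.25
  s[X_2,X_2] = ((3.4)·(3.4) + (-3.6)·(-3.6) + (0.4)·(0.4) + (3.4)·(3.4) + (-3.6)·(-3.6)) / 4 = 49.2/4 = 12.3
  Sample standard deviations s_i = √(s[i,i]):
  s(X_1) = √(10.5) = 3.2404
  s(X_2) = √(12.3) = 3.5071

Step 3 — r_{ij} = s_{ij} / (s_i · s_j):
  r[X_1,X_1] = 1 (diagonal).
  r[X_1,X_2] = -1.25 / (3.2404 · 3.5071) = -1.25 / 11.3644 = -0.11
  r[X_2,X_2] = 1 (diagonal).

R is symmetric with unit diagonal. Assembling:

R = [[1, -0.11],
 [-0.11, 1]]


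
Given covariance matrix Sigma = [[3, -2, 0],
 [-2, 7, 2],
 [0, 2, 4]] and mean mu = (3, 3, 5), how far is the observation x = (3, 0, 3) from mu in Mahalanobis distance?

Step 1 — centre the observation: (x - mu) = (0, -3, -2).

Step 2 — invert Sigma (cofactor / det for 3×3, or solve directly):
  Sigma^{-1} = [[0.4286, 0.1429, -0.0714],
 [0.1429, 0.2143, -0.1071],
 [-0.0714, -0.1071, 0.3036]].

Step 3 — form the quadratic (x - mu)^T · Sigma^{-1} · (x - mu):
  Sigma^{-1} · (x - mu) = (-0.2857, -0.4286, -0.2857).
  (x - mu)^T · [Sigma^{-1} · (x - mu)] = (0)·(-0.2857) + (-3)·(-0.4286) + (-2)·(-0.2857) = 1.8571.

Step 4 — take square root: d = √(1.8571) ≈ 1.3628.

d(x, mu) = √(1.8571) ≈ 1.3628


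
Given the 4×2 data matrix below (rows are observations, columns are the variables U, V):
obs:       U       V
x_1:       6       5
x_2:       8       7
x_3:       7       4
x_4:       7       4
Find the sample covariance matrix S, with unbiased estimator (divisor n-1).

Step 1 — column means:
  mean(U) = (6 + 8 + 7 + 7) / 4 = 28/4 = 7
  mean(V) = (5 + 7 + 4 + 4) / 4 = 20/4 = 5

Step 2 — sample covariance S[i,j] = (1/(n-1)) · Σ_k (x_{k,i} - mean_i) · (x_{k,j} - mean_j), with n-1 = 3.
  S[U,U] = ((-1)·(-1) + (1)·(1) + (0)·(0) + (0)·(0)) / 3 = 2/3 = 0.6667
  S[U,V] = ((-1)·(0) + (1)·(2) + (0)·(-1) + (0)·(-1)) / 3 = 2/3 = 0.6667
  S[V,V] = ((0)·(0) + (2)·(2) + (-1)·(-1) + (-1)·(-1)) / 3 = 6/3 = 2

S is symmetric (S[j,i] = S[i,j]). Assembling:

S = [[0.6667, 0.6667],
 [0.6667, 2]]


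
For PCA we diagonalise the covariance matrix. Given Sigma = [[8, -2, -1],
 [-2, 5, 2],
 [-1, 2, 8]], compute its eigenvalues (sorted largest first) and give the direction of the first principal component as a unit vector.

Step 1 — characteristic polynomial p(λ) = det(λI - Sigma) = λ³ - tr·λ² + c_1·λ - det, where tr = trace, c_1 = sum of the principal 2×2 minors, det = det(Sigma):
  tr = 8 + 5 + 8 = 21,
  c_1 = (8·5 - (-2)²) + (8·8 - (-1)²) + (5·8 - (2)²) = 36 + 63 + 36 = 135,
  det = 8·(5·8 - (2)²) - (-2)·((-2)·8 - (2)·(-1)) + (-1)·((-2)·(2) - 5·(-1)) = 8·(36) - (-2)·(-14) + (-1)·(1) = 259.
  So p(λ) = λ³ - 21λ² + 135λ - 259.
Step 2 — look for an integer root (rational root theorem: any rational root is an integer divisor of 259). Testing λ = 7:
  p(7) = 343 - 1029 + 945 - 259 = 0  ✓
  Dividing out (λ - 7): p(λ) = (λ - 7)(λ² - 14λ + 37).
Step 3 — remaining eigenvalues from the quadratic λ² - 14λ + 37 = 0:
  Δ = 14² - 4·37 = 196 - 148 = 48,  λ = (14 ± √48)/2 = (14 ± 6.9282)/2 ≈ 10.4641 or 3.5359.
  Sorted: λ_1 = 10.4641,  λ_2 = 7,  λ_3 = 3.5359  (check: sum = 21 = tr ✓).

Step 4 — unit eigenvector for λ_1 ≈ 10.4641: v spans the null space of (Sigma - λ_1 I), whose rows are
  r_1 = (-2.4641, -2, -1),  r_2 = (-2, -5.4641, 2),  r_3 = (-1, 2, -2.4641).
  v is orthogonal to every row, so take v ∝ r_1 × r_2 = ((-2)·(2) - (-1)·(-5.4641), (-1)·(-2) - (-2.4641)·(2), (-2.4641)·(-5.4641) - (-2)·(-2)) ≈ (-9.4641, 6.9282, 9.4641).
  Rescale (multiply by -1 so the first nonzero entry is positive): u = (9.4641, -6.9282, -9.4641).
  ||u|| = √((9.4641)² + (-6.9282)² + (-9.4641)²) = √(227.1384) ≈ 15.0711,  v_1 = u/||u|| ≈ (0.628, -0.4597, -0.628) (||v_1|| = 1).

λ_1 = 10.4641,  λ_2 = 7,  λ_3 = 3.5359;  v_1 ≈ (0.628, -0.4597, -0.628)


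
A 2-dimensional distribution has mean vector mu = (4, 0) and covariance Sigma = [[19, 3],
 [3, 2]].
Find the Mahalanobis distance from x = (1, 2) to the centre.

Step 1 — centre the observation: (x - mu) = (-3, 2).

Step 2 — invert Sigma. det(Sigma) = 19·2 - (3)² = 29.
  Sigma^{-1} = (1/det) · [[d, -b], [-b, a]] = [[0.069, -0.1034],
 [-0.1034, 0.6552]].

Step 3 — form the quadratic (x - mu)^T · Sigma^{-1} · (x - mu):
  Sigma^{-1} · (x - mu) = (-0.4138, 1.6207).
  (x - mu)^T · [Sigma^{-1} · (x - mu)] = (-3)·(-0.4138) + (2)·(1.6207) = 4.4828.

Step 4 — take square root: d = √(4.4828) ≈ 2.1173.

d(x, mu) = √(4.4828) ≈ 2.1173


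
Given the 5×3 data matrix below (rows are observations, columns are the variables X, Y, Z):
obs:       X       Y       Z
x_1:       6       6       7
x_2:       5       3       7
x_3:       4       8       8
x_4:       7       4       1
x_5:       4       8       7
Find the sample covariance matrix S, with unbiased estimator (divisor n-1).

Step 1 — column means:
  mean(X) = (6 + 5 + 4 + 7 + 4) / 5 = 26/5 = 5.2
  mean(Y) = (6 + 3 + 8 + 4 + 8) / 5 = 29/5 = 5.8
  mean(Z) = (7 + 7 + 8 + 1 + 7) / 5 = 30/5 = 6

Step 2 — sample covariance S[i,j] = (1/(n-1)) · Σ_k (x_{k,i} - mean_i) · (x_{k,j} - mean_j), with n-1 = 4.
  S[X,X] = ((0.8)·(0.8) + (-0.2)·(-0.2) + (-1.2)·(-1.2) + (1.8)·(1.8) + (-1.2)·(-1.2)) / 4 = 6.8/4 = 1.7
  S[X,Y] = ((0.8)·(0.2) + (-0.2)·(-2.8) + (-1.2)·(2.2) + (1.8)·(-1.8) + (-1.2)·(2.2)) / 4 = -7.8/4 = -1.95
  S[X,Z] = ((0.8)·(1) + (-0.2)·(1) + (-1.2)·(2) + (1.8)·(-5) + (-1.2)·(1)) / 4 = -12/4 = -3
  S[Y,Y] = ((0.2)·(0.2) + (-2.8)·(-2.8) + (2.2)·(2.2) + (-1.8)·(-1.8) + (2.2)·(2.2)) / 4 = 20.8/4 = 5.2
  S[Y,Z] = ((0.2)·(1) + (-2.8)·(1) + (2.2)·(2) + (-1.8)·(-5) + (2.2)·(1)) / 4 = 13/4 = 3.25
  S[Z,Z] = ((1)·(1) + (1)·(1) + (2)·(2) + (-5)·(-5) + (1)·(1)) / 4 = 32/4 = 8

S is symmetric (S[j,i] = S[i,j]). Assembling:

S = [[1.7, -1.95, -3],
 [-1.95, 5.2, 3.25],
 [-3, 3.25, 8]]


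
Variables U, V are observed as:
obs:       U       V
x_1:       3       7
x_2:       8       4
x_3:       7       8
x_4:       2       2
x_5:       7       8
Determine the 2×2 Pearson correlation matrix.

Step 1 — column means:
  mean(U) = (3 + 8 + 7 + 2 + 7) / 5 = 27/5 = 5.4
  mean(V) = (7 + 4 + 8 + 2 + 8) / 5 = 29/5 = 5.8

Step 2 — sample variances and covariances s[i,j] = (1/(n-1)) · Σ_k (x_{k,i} - mean_i) · (x_{k,j} - mean_j), with n-1 = 4:
  s[U,U] = ((-2.4)·(-2.4) + (2.6)·(2.6) + (1.6)·(1.6) + (-3.4)·(-3.4) + (1.6)·(1.6)) / 4 = 29.2/4 = 7.3
  s[U,V] = ((-2.4)·(1.2) + (2.6)·(-1.8) + (1.6)·(2.2) + (-3.4)·(-3.8) + (1.6)·(2.2)) / 4 = 12.4/4 = 3.1
  s[V,V] = ((1.2)·(1.2) + (-1.8)·(-1.8) + (2.2)·(2.2) + (-3.8)·(-3.8) + (2.2)·(2.2)) / 4 = 28.8/4 = 7.2
  Sample standard deviations s_i = √(s[i,i]):
  s(U) = √(7.3) = 2.7019
  s(V) = √(7.2) = 2.6833

Step 3 — r_{ij} = s_{ij} / (s_i · s_j):
  r[U,U] = 1 (diagonal).
  r[U,V] = 3.1 / (2.7019 · 2.6833) = 3.1 / 7.2498 = 0.4276
  r[V,V] = 1 (diagonal).

R is symmetric with unit diagonal. Assembling:

R = [[1, 0.4276],
 [0.4276, 1]]


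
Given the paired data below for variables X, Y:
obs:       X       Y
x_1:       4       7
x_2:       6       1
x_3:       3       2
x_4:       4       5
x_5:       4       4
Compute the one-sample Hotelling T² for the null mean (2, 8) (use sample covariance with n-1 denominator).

Step 1 — sample mean vector:
  mean(X) = (4 + 6 + 3 + 4 + 4) / 5 = 21/5 = 4.2
  mean(Y) = (7 + 1 + 2 + 5 + 4) / 5 = 19/5 = 3.8
  x̄ = (4.2, 3.8),  deviation x̄ - mu_0 = (4.2, 3.8) - (2, 8) = (2.2, -4.2).

Step 2 — sample covariance matrix, S[i,j] = (1/(n-1)) · Σ_k (x_{k,i} - mean_i) · (x_{k,j} - mean_j), divisor n-1 = 4:
  S[X,X] = ((-0.2)·(-0.2) + (1.8)·(1.8) + (-1.2)·(-1.2) + (-0.2)·(-0.2) + (-0.2)·(-0.2)) / 4 = 4.8/4 = 1.2
  S[X,Y] = ((-0.2)·(3.2) + (1.8)·(-2.8) + (-1.2)·(-1.8) + (-0.2)·(1.2) + (-0.2)·(0.2)) / 4 = -3.8/4 = -0.95
  S[Y,Y] = ((3.2)·(3.2) + (-2.8)·(-2.8) + (-1.8)·(-1.8) + (1.2)·(1.2) + (0.2)·(0.2)) / 4 = 22.8/4 = 5.7
  S = [[1.2, -0.95],
 [-0.95, 5.7]].

Step 3 — invert S. det(S) = 1.2·5.7 - (-0.95)² = 5.9375.
  S^{-1} = (1/det) · [[d, -b], [-b, a]] = [[0.96, 0.16],
 [0.16, 0.2021]].

Step 4 — quadratic form (x̄ - mu_0)^T · S^{-1} · (x̄ - mu_0):
  S^{-1} · (x̄ - mu_0) = (1.44, -0.4968),
  (x̄ - mu_0)^T · [...] = (2.2)·(1.44) + (-4.2)·(-0.4968) = 5.2547.

Step 5 — scale by n: T² = 5 · 5.2547 = 26.2737.

T² ≈ 26.2737


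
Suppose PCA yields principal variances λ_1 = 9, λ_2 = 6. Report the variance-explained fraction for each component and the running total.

Step 1 — total variance = trace(Sigma) = Σ λ_i = 9 + 6 = 15.

Step 2 — fraction explained by component i = λ_i / Σ λ:
  PC1: 9/15 = 0.6
  PC2: 6/15 = 0.4

Step 3 — cumulative fraction after k components = (λ_1 + ... + λ_k) / Σ λ:
  k = 1: 9/15 = 0.6
  k = 2: (9 + 6)/15 = 15/15 = 1

Summary (fraction, with percent):

explained: PC1 0.6 (60%), PC2 0.4 (40%);  cumulative: 0.6, 1


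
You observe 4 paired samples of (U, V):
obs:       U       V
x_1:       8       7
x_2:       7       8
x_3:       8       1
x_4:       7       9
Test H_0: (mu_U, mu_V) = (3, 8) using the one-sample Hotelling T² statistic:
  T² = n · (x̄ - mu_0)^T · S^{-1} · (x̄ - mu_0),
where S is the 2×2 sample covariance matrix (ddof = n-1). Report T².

Step 1 — sample mean vector:
  mean(U) = (8 + 7 + 8 + 7) / 4 = 30/4 = 7.5
  mean(V) = (7 + 8 + 1 + 9) / 4 = 25/4 = 6.25
  x̄ = (7.5, 6.25),  deviation x̄ - mu_0 = (7.5, 6.25) - (3, 8) = (4.5, -1.75).

Step 2 — sample covariance matrix, S[i,j] = (1/(n-1)) · Σ_k (x_{k,i} - mean_i) · (x_{k,j} - mean_j), divisor n-1 = 3:
  S[U,U] = ((0.5)·(0.5) + (-0.5)·(-0.5) + (0.5)·(0.5) + (-0.5)·(-0.5)) / 3 = 1/3 = 0.3333
  S[U,V] = ((0.5)·(0.75) + (-0.5)·(1.75) + (0.5)·(-5.25) + (-0.5)·(2.75)) / 3 = -4.5/3 = -1.5
  S[V,V] = ((0.75)·(0.75) + (1.75)·(1.75) + (-5.25)·(-5.25) + (2.75)·(2.75)) / 3 = 38.75/3 = 12.9167
  S = [[0.3333, -1.5],
 [-1.5, 12.9167]].

Step 3 — invert S. det(S) = 0.3333·12.9167 - (-1.5)² = 2.0556.
  S^{-1} = (1/det) · [[d, -b], [-b, a]] = [[6.2838, 0.7297],
 [0.7297, 0.1622]].

Step 4 — quadratic form (x̄ - mu_0)^T · S^{-1} · (x̄ - mu_0):
  S^{-1} · (x̄ - mu_0) = (27, 3),
  (x̄ - mu_0)^T · [...] = (4.5)·(27) + (-1.75)·(3) = 116.25.

Step 5 — scale by n: T² = 4 · 116.25 = 465.

T² ≈ 465


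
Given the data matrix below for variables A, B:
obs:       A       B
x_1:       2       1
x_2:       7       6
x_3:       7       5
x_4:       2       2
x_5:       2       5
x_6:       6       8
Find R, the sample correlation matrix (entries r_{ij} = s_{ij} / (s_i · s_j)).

Step 1 — column means:
  mean(A) = (2 + 7 + 7 + 2 + 2 + 6) / 6 = 26/6 = 4.3333
  mean(B) = (1 + 6 + 5 + 2 + 5 + 8) / 6 = 27/6 = 4.5

Step 2 — sample variances and covariances s[i,j] = (1/(n-1)) · Σ_k (x_{k,i} - mean_i) · (x_{k,j} - mean_j), with n-1 = 5:
  s[A,A] = ((-2.3333)·(-2.3333) + (2.6667)·(2.6667) + (2.6667)·(2.6667) + (-2.3333)·(-2.3333) + (-2.3333)·(-2.3333) + (1.6667)·(1.6667)) / 5 = 33.3333/5 = 6.6667
  s[A,B] = ((-2.3333)·(-3.5) + (2.6667)·(1.5) + (2.6667)·(0.5) + (-2.3333)·(-2.5) + (-2.3333)·(0.5) + (1.6667)·(3.5)) / 5 = 24/5 = 4.8
  s[B,B] = ((-3.5)·(-3.5) + (1.5)·(1.5) + (0.5)·(0.5) + (-2.5)·(-2.5) + (0.5)·(0.5) + (3.5)·(3.5)) / 5 = 33.5/5 = 6.7
  Sample standard deviations s_i = √(s[i,i]):
  s(A) = √(6.6667) = 2.582
  s(B) = √(6.7) = 2.5884

Step 3 — r_{ij} = s_{ij} / (s_i · s_j):
  r[A,A] = 1 (diagonal).
  r[A,B] = 4.8 / (2.582 · 2.5884) = 4.8 / 6.6833 = 0.7182
  r[B,B] = 1 (diagonal).

R is symmetric with unit diagonal. Assembling:

R = [[1, 0.7182],
 [0.7182, 1]]


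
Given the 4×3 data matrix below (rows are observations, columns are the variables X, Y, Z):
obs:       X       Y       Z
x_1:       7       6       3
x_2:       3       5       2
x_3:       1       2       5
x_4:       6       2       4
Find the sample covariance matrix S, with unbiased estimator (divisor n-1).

Step 1 — column means:
  mean(X) = (7 + 3 + 1 + 6) / 4 = 17/4 = 4.25
  mean(Y) = (6 + 5 + 2 + 2) / 4 = 15/4 = 3.75
  mean(Z) = (3 + 2 + 5 + 4) / 4 = 14/4 = 3.5

Step 2 — sample covariance S[i,j] = (1/(n-1)) · Σ_k (x_{k,i} - mean_i) · (x_{k,j} - mean_j), with n-1 = 3.
  S[X,X] = ((2.75)·(2.75) + (-1.25)·(-1.25) + (-3.25)·(-3.25) + (1.75)·(1.75)) / 3 = 22.75/3 = 7.5833
  S[X,Y] = ((2.75)·(2.25) + (-1.25)·(1.25) + (-3.25)·(-1.75) + (1.75)·(-1.75)) / 3 = 7.25/3 = 2.4167
  S[X,Z] = ((2.75)·(-0.5) + (-1.25)·(-1.5) + (-3.25)·(1.5) + (1.75)·(0.5)) / 3 = -3.5/3 = -1.1667
  S[Y,Y] = ((2.25)·(2.25) + (1.25)·(1.25) + (-1.75)·(-1.75) + (-1.75)·(-1.75)) / 3 = 12.75/3 = 4.25
  S[Y,Z] = ((2.25)·(-0.5) + (1.25)·(-1.5) + (-1.75)·(1.5) + (-1.75)·(0.5)) / 3 = -6.5/3 = -2.1667
  S[Z,Z] = ((-0.5)·(-0.5) + (-1.5)·(-1.5) + (1.5)·(1.5) + (0.5)·(0.5)) / 3 = 5/3 = 1.6667

S is symmetric (S[j,i] = S[i,j]). Assembling:

S = [[7.5833, 2.4167, -1.1667],
 [2.4167, 4.25, -2.1667],
 [-1.1667, -2.1667, 1.6667]]


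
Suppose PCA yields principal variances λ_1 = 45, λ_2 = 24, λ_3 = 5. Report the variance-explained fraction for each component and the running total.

Step 1 — total variance = trace(Sigma) = Σ λ_i = 45 + 24 + 5 = 74.

Step 2 — fraction explained by component i = λ_i / Σ λ:
  PC1: 45/74 = 0.6081
  PC2: 24/74 = 0.3243
  PC3: 5/74 = 0.0676

Step 3 — cumulative fraction after k components = (λ_1 + ... + λ_k) / Σ λ:
  k = 1: 45/74 = 0.6081
  k = 2: (45 + 24)/74 = 69/74 = 0.9324
  k = 3: (45 + 24 + 5)/74 = 74/74 = 1

Summary (fraction, with percent):

explained: PC1 0.6081 (60.81%), PC2 0.3243 (32.43%), PC3 0.0676 (6.76%);  cumulative: 0.6081, 0.9324, 1


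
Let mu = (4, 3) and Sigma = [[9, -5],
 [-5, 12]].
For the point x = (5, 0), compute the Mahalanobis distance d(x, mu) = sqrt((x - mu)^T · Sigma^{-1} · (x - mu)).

Step 1 — centre the observation: (x - mu) = (1, -3).

Step 2 — invert Sigma. det(Sigma) = 9·12 - (-5)² = 83.
  Sigma^{-1} = (1/det) · [[d, -b], [-b, a]] = [[0.1446, 0.0602],
 [0.0602, 0.1084]].

Step 3 — form the quadratic (x - mu)^T · Sigma^{-1} · (x - mu):
  Sigma^{-1} · (x - mu) = (-0.0361, -0.2651).
  (x - mu)^T · [Sigma^{-1} · (x - mu)] = (1)·(-0.0361) + (-3)·(-0.2651) = 0.759.

Step 4 — take square root: d = √(0.759) ≈ 0.8712.

d(x, mu) = √(0.759) ≈ 0.8712


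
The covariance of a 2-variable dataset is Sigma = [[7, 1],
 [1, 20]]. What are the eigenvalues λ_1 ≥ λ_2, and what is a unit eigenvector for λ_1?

Step 1 — characteristic polynomial of 2×2 Sigma:
  det(Sigma - λI) = λ² - trace · λ + det = 0.
  trace = 7 + 20 = 27, det = 7·20 - (1)² = 139.
Step 2 — discriminant:
  Δ = trace² - 4·det = 729 - 556 = 173.
Step 3 — eigenvalues:
  λ = (trace ± √Δ)/2 = (27 ± 13.1529)/2,
  λ_1 = 20.0765,  λ_2 = 6.9235.

Step 4 — unit eigenvector for λ_1: solve (Sigma - λ_1 I)v = 0. First row:
  (7 - 20.0765)·v_x + (1)·v_y = 0, i.e. (-13.0765)·v_x + (1)·v_y = 0,
  so v ∝ (b, λ_1 - a) = (1, 13.0765) = u.
  ||u|| = √((1)² + (13.0765)²) = √(171.9942) ≈ 13.1147,
  v_1 = u/||u|| ≈ (0.0763, 0.9971) (||v_1|| = 1).

λ_1 = 20.0765,  λ_2 = 6.9235;  v_1 ≈ (0.0763, 0.9971)


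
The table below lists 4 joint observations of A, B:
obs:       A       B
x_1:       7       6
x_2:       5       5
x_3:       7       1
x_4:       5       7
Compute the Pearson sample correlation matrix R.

Step 1 — column means:
  mean(A) = (7 + 5 + 7 + 5) / 4 = 24/4 = 6
  mean(B) = (6 + 5 + 1 + 7) / 4 = 19/4 = 4.75

Step 2 — sample variances and covariances s[i,j] = (1/(n-1)) · Σ_k (x_{k,i} - mean_i) · (x_{k,j} - mean_j), with n-1 = 3:
  s[A,A] = ((1)·(1) + (-1)·(-1) + (1)·(1) + (-1)·(-1)) / 3 = 4/3 = 1.3333
  s[A,B] = ((1)·(1.25) + (-1)·(0.25) + (1)·(-3.75) + (-1)·(2.25)) / 3 = -5/3 = -1.6667
  s[B,B] = ((1.25)·(1.25) + (0.25)·(0.25) + (-3.75)·(-3.75) + (2.25)·(2.25)) / 3 = 20.75/3 = 6.9167
  Sample standard deviations s_i = √(s[i,i]):
  s(A) = √(1.3333) = 1.1547
  s(B) = √(6.9167) = 2.63

Step 3 — r_{ij} = s_{ij} / (s_i · s_j):
  r[A,A] = 1 (diagonal).
  r[A,B] = -1.6667 / (1.1547 · 2.63) = -1.6667 / 3.0368 = -0.5488
  r[B,B] = 1 (diagonal).

R is symmetric with unit diagonal. Assembling:

R = [[1, -0.5488],
 [-0.5488, 1]]


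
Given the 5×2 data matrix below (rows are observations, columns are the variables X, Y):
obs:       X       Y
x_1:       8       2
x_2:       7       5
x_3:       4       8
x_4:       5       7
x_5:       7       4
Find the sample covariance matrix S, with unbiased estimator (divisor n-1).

Step 1 — column means:
  mean(X) = (8 + 7 + 4 + 5 + 7) / 5 = 31/5 = 6.2
  mean(Y) = (2 + 5 + 8 + 7 + 4) / 5 = 26/5 = 5.2

Step 2 — sample covariance S[i,j] = (1/(n-1)) · Σ_k (x_{k,i} - mean_i) · (x_{k,j} - mean_j), with n-1 = 4.
  S[X,X] = ((1.8)·(1.8) + (0.8)·(0.8) + (-2.2)·(-2.2) + (-1.2)·(-1.2) + (0.8)·(0.8)) / 4 = 10.8/4 = 2.7
  S[X,Y] = ((1.8)·(-3.2) + (0.8)·(-0.2) + (-2.2)·(2.8) + (-1.2)·(1.8) + (0.8)·(-1.2)) / 4 = -15.2/4 = -3.8
  S[Y,Y] = ((-3.2)·(-3.2) + (-0.2)·(-0.2) + (2.8)·(2.8) + (1.8)·(1.8) + (-1.2)·(-1.2)) / 4 = 22.8/4 = 5.7

S is symmetric (S[j,i] = S[i,j]). Assembling:

S = [[2.7, -3.8],
 [-3.8, 5.7]]


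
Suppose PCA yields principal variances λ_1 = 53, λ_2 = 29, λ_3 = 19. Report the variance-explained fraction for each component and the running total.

Step 1 — total variance = trace(Sigma) = Σ λ_i = 53 + 29 + 19 = 101.

Step 2 — fraction explained by component i = λ_i / Σ λ:
  PC1: 53/101 = 0.5248
  PC2: 29/101 = 0.2871
  PC3: 19/101 = 0.1881

Step 3 — cumulative fraction after k components = (λ_1 + ... + λ_k) / Σ λ:
  k = 1: 53/101 = 0.5248
  k = 2: (53 + 29)/101 = 82/101 = 0.8119
  k = 3: (53 + 29 + 19)/101 = 101/101 = 1

Summary (fraction, with percent):

explained: PC1 0.5248 (52.48%), PC2 0.2871 (28.71%), PC3 0.1881 (18.81%);  cumulative: 0.5248, 0.8119, 1


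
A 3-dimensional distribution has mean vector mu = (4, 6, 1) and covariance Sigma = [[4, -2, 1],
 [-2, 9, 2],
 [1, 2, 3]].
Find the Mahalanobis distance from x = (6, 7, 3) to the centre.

Step 1 — centre the observation: (x - mu) = (2, 1, 2).

Step 2 — invert Sigma (cofactor / det for 3×3, or solve directly):
  Sigma^{-1} = [[0.3651, 0.127, -0.2063],
 [0.127, 0.1746, -0.1587],
 [-0.2063, -0.1587, 0.5079]].

Step 3 — form the quadratic (x - mu)^T · Sigma^{-1} · (x - mu):
  Sigma^{-1} · (x - mu) = (0.4444, 0.1111, 0.4444).
  (x - mu)^T · [Sigma^{-1} · (x - mu)] = (2)·(0.4444) + (1)·(0.1111) + (2)·(0.4444) = 1.8889.

Step 4 — take square root: d = √(1.8889) ≈ 1.3744.

d(x, mu) = √(1.8889) ≈ 1.3744


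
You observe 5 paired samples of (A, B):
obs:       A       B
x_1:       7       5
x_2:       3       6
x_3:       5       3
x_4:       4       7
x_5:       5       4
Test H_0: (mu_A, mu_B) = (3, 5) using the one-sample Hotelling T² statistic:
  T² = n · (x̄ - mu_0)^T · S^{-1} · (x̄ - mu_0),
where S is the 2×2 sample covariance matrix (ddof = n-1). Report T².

Step 1 — sample mean vector:
  mean(A) = (7 + 3 + 5 + 4 + 5) / 5 = 24/5 = 4.8
  mean(B) = (5 + 6 + 3 + 7 + 4) / 5 = 25/5 = 5
  x̄ = (4.8, 5),  deviation x̄ - mu_0 = (4.8, 5) - (3, 5) = (1.8, 0).

Step 2 — sample covariance matrix, S[i,j] = (1/(n-1)) · Σ_k (x_{k,i} - mean_i) · (x_{k,j} - mean_j), divisor n-1 = 4:
  S[A,A] = ((2.2)·(2.2) + (-1.8)·(-1.8) + (0.2)·(0.2) + (-0.8)·(-0.8) + (0.2)·(0.2)) / 4 = 8.8/4 = 2.2
  S[A,B] = ((2.2)·(0) + (-1.8)·(1) + (0.2)·(-2) + (-0.8)·(2) + (0.2)·(-1)) / 4 = -4/4 = -1
  S[B,B] = ((0)·(0) + (1)·(1) + (-2)·(-2) + (2)·(2) + (-1)·(-1)) / 4 = 10/4 = 2.5
  S = [[2.2, -1],
 [-1, 2.5]].

Step 3 — invert S. det(S) = 2.2·2.5 - (-1)² = 4.5.
  S^{-1} = (1/det) · [[d, -b], [-b, a]] = [[0.5556, 0.2222],
 [0.2222, 0.4889]].

Step 4 — quadratic form (x̄ - mu_0)^T · S^{-1} · (x̄ - mu_0):
  S^{-1} · (x̄ - mu_0) = (1, 0.4),
  (x̄ - mu_0)^T · [...] = (1.8)·(1) + (0)·(0.4) = 1.8.

Step 5 — scale by n: T² = 5 · 1.8 = 9.

T² ≈ 9


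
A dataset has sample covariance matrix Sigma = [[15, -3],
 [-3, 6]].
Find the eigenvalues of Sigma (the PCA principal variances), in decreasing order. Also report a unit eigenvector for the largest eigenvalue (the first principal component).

Step 1 — characteristic polynomial of 2×2 Sigma:
  det(Sigma - λI) = λ² - trace · λ + det = 0.
  trace = 15 + 6 = 21, det = 15·6 - (-3)² = 81.
Step 2 — discriminant:
  Δ = trace² - 4·det = 441 - 324 = 117.
Step 3 — eigenvalues:
  λ = (trace ± √Δ)/2 = (21 ± 10.8167)/2,
  λ_1 = 15.9083,  λ_2 = 5.0917.

Step 4 — unit eigenvector for λ_1: solve (Sigma - λ_1 I)v = 0. First row:
  (15 - 15.9083)·v_x + (-3)·v_y = 0, i.e. (-0.9083)·v_x + (-3)·v_y = 0,
  so v ∝ (b, λ_1 - a) = (-3, 0.9083); multiply by -1 so the first entry is positive: u = (3, -0.9083).
  ||u|| = √((3)² + (-0.9083)²) = √(9.8251) ≈ 3.1345,
  v_1 = u/||u|| ≈ (0.9571, -0.2898) (||v_1|| = 1).

λ_1 = 15.9083,  λ_2 = 5.0917;  v_1 ≈ (0.9571, -0.2898)


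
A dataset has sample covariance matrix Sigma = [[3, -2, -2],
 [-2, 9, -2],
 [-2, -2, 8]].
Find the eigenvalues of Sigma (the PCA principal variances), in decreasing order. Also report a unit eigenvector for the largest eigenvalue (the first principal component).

Step 1 — characteristic polynomial p(λ) = det(λI - Sigma) = λ³ - tr·λ² + c_1·λ - det, where tr = trace, c_1 = sum of the principal 2×2 minors, det = det(Sigma):
  tr = 3 + 9 + 8 = 20,
  c_1 = (3·9 - (-2)²) + (3·8 - (-2)²) + (9·8 - (-2)²) = 23 + 20 + 68 = 111,
  det = 3·(9·8 - (-2)²) - (-2)·((-2)·8 - (-2)·(-2)) + (-2)·((-2)·(-2) - 9·(-2)) = 3·(68) - (-2)·(-20) + (-2)·(22) = 120.
  So p(λ) = λ³ - 20λ² + 111λ - 120.
Step 2 — look for an integer root (rational root theorem: any rational root is an integer divisor of 120). Testing λ = 8:
  p(8) = 512 - 1280 + 888 - 120 = 0  ✓
  Dividing out (λ - 8): p(λ) = (λ - 8)(λ² - 12λ + 15).
Step 3 — remaining eigenvalues from the quadratic λ² - 12λ + 15 = 0:
  Δ = 12² - 4·15 = 144 - 60 = 84,  λ = (12 ± √84)/2 = (12 ± 9.1652)/2 ≈ 10.5826 or 1.4174.
  Sorted: λ_1 = 10.5826,  λ_2 = 8,  λ_3 = 1.4174  (check: sum = 20 = tr ✓).

Step 4 — unit eigenvector for λ_1 ≈ 10.5826: v spans the null space of (Sigma - λ_1 I), whose rows are
  r_1 = (-7.5826, -2, -2),  r_2 = (-2, -1.5826, -2),  r_3 = (-2, -2, -2.5826).
  v is orthogonal to every row, so take v ∝ r_1 × r_2 = ((-2)·(-2) - (-2)·(-1.5826), (-2)·(-2) - (-7.5826)·(-2), (-7.5826)·(-1.5826) - (-2)·(-2)) ≈ (0.8348, -11.1652, 8).
  Let u = (0.8348, -11.1652, 8).
  ||u|| = √((0.8348)² + (-11.1652)² + (8)²) = √(189.3576) ≈ 13.7607,  v_1 = u/||u|| ≈ (0.0607, -0.8114, 0.5814) (||v_1|| = 1).

λ_1 = 10.5826,  λ_2 = 8,  λ_3 = 1.4174;  v_1 ≈ (0.0607, -0.8114, 0.5814)


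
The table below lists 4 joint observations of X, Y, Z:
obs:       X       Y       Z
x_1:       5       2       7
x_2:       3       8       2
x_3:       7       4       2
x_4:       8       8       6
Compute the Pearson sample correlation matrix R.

Step 1 — column means:
  mean(X) = (5 + 3 + 7 + 8) / 4 = 23/4 = 5.75
  mean(Y) = (2 + 8 + 4 + 8) / 4 = 22/4 = 5.5
  mean(Z) = (7 + 2 + 2 + 6) / 4 = 17/4 = 4.25

Step 2 — sample variances and covariances s[i,j] = (1/(n-1)) · Σ_k (x_{k,i} - mean_i) · (x_{k,j} - mean_j), with n-1 = 3:
  s[X,X] = ((-0.75)·(-0.75) + (-2.75)·(-2.75) + (1.25)·(1.25) + (2.25)·(2.25)) / 3 = 14.75/3 = 4.9167
  s[X,Y] = ((-0.75)·(-3.5) + (-2.75)·(2.5) + (1.25)·(-1.5) + (2.25)·(2.5)) / 3 = -0.5/3 = -0.1667
  s[X,Z] = ((-0.75)·(2.75) + (-2.75)·(-2.25) + (1.25)·(-2.25) + (2.25)·(1.75)) / 3 = 5.25/3 = 1.75
  s[Y,Y] = ((-3.5)·(-3.5) + (2.5)·(2.5) + (-1.5)·(-1.5) + (2.5)·(2.5)) / 3 = 27/3 = 9
  s[Y,Z] = ((-3.5)·(2.75) + (2.5)·(-2.25) + (-1.5)·(-2.25) + (2.5)·(1.75)) / 3 = -7.5/3 = -2.5
  s[Z,Z] = ((2.75)·(2.75) + (-2.25)·(-2.25) + (-2.25)·(-2.25) + (1.75)·(1.75)) / 3 = 20.75/3 = 6.9167
  Sample standard deviations s_i = √(s[i,i]):
  s(X) = √(4.9167) = 2.2174
  s(Y) = √(9) = 3
  s(Z) = √(6.9167) = 2.63

Step 3 — r_{ij} = s_{ij} / (s_i · s_j):
  r[X,X] = 1 (diagonal).
  r[X,Y] = -0.1667 / (2.2174 · 3) = -0.1667 / 6.6521 = -0.0251
  r[X,Z] = 1.75 / (2.2174 · 2.63) = 1.75 / 5.8315 = 0.3001
  r[Y,Y] = 1 (diagonal).
  r[Y,Z] = -2.5 / (3 · 2.63) = -2.5 / 7.8899 = -0.3169
  r[Z,Z] = 1 (diagonal).

R is symmetric with unit diagonal. Assembling:

R = [[1, -0.0251, 0.3001],
 [-0.0251, 1, -0.3169],
 [0.3001, -0.3169, 1]]


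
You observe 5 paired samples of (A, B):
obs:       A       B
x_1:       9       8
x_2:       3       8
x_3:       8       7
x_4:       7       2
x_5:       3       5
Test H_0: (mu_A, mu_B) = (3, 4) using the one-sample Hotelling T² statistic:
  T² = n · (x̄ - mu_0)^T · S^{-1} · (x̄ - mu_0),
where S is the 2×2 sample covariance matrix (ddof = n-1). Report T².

Step 1 — sample mean vector:
  mean(A) = (9 + 3 + 8 + 7 + 3) / 5 = 30/5 = 6
  mean(B) = (8 + 8 + 7 + 2 + 5) / 5 = 30/5 = 6
  x̄ = (6, 6),  deviation x̄ - mu_0 = (6, 6) - (3, 4) = (3, 2).

Step 2 — sample covariance matrix, S[i,j] = (1/(n-1)) · Σ_k (x_{k,i} - mean_i) · (x_{k,j} - mean_j), divisor n-1 = 4:
  S[A,A] = ((3)·(3) + (-3)·(-3) + (2)·(2) + (1)·(1) + (-3)·(-3)) / 4 = 32/4 = 8
  S[A,B] = ((3)·(2) + (-3)·(2) + (2)·(1) + (1)·(-4) + (-3)·(-1)) / 4 = 1/4 = 0.25
  S[B,B] = ((2)·(2) + (2)·(2) + (1)·(1) + (-4)·(-4) + (-1)·(-1)) / 4 = 26/4 = 6.5
  S = [[8, 0.25],
 [0.25, 6.5]].

Step 3 — invert S. det(S) = 8·6.5 - (0.25)² = 51.9375.
  S^{-1} = (1/det) · [[d, -b], [-b, a]] = [[0.1252, -0.0048],
 [-0.0048, 0.154]].

Step 4 — quadratic form (x̄ - mu_0)^T · S^{-1} · (x̄ - mu_0):
  S^{-1} · (x̄ - mu_0) = (0.3658, 0.2936),
  (x̄ - mu_0)^T · [...] = (3)·(0.3658) + (2)·(0.2936) = 1.6847.

Step 5 — scale by n: T² = 5 · 1.6847 = 8.4236.

T² ≈ 8.4236


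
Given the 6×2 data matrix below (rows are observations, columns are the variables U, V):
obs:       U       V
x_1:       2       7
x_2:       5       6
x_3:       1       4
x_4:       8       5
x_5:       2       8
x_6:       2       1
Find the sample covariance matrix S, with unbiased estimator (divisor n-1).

Step 1 — column means:
  mean(U) = (2 + 5 + 1 + 8 + 2 + 2) / 6 = 20/6 = 3.3333
  mean(V) = (7 + 6 + 4 + 5 + 8 + 1) / 6 = 31/6 = 5.1667

Step 2 — sample covariance S[i,j] = (1/(n-1)) · Σ_k (x_{k,i} - mean_i) · (x_{k,j} - mean_j), with n-1 = 5.
  S[U,U] = ((-1.3333)·(-1.3333) + (1.6667)·(1.6667) + (-2.3333)·(-2.3333) + (4.6667)·(4.6667) + (-1.3333)·(-1.3333) + (-1.3333)·(-1.3333)) / 5 = 35.3333/5 = 7.0667
  S[U,V] = ((-1.3333)·(1.8333) + (1.6667)·(0.8333) + (-2.3333)·(-1.1667) + (4.6667)·(-0.1667) + (-1.3333)·(2.8333) + (-1.3333)·(-4.1667)) / 5 = 2.6667/5 = 0.5333
  S[V,V] = ((1.8333)·(1.8333) + (0.8333)·(0.8333) + (-1.1667)·(-1.1667) + (-0.1667)·(-0.1667) + (2.8333)·(2.8333) + (-4.1667)·(-4.1667)) / 5 = 30.8333/5 = 6.1667

S is symmetric (S[j,i] = S[i,j]). Assembling:

S = [[7.0667, 0.5333],
 [0.5333, 6.1667]]


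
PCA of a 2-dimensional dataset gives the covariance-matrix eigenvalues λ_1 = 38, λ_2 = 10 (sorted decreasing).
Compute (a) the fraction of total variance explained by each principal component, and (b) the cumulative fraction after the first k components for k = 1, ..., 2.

Step 1 — total variance = trace(Sigma) = Σ λ_i = 38 + 10 = 48.

Step 2 — fraction explained by component i = λ_i / Σ λ:
  PC1: 38/48 = 0.7917
  PC2: 10/48 = 0.2083

Step 3 — cumulative fraction after k components = (λ_1 + ... + λ_k) / Σ λ:
  k = 1: 38/48 = 0.7917
  k = 2: (38 + 10)/48 = 48/48 = 1

Summary (fraction, with percent):

explained: PC1 0.7917 (79.17%), PC2 0.2083 (20.83%);  cumulative: 0.7917, 1


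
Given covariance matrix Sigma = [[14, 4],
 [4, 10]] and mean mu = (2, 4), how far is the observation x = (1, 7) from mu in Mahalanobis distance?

Step 1 — centre the observation: (x - mu) = (-1, 3).

Step 2 — invert Sigma. det(Sigma) = 14·10 - (4)² = 124.
  Sigma^{-1} = (1/det) · [[d, -b], [-b, a]] = [[0.0806, -0.0323],
 [-0.0323, 0.1129]].

Step 3 — form the quadratic (x - mu)^T · Sigma^{-1} · (x - mu):
  Sigma^{-1} · (x - mu) = (-0.1774, 0.371).
  (x - mu)^T · [Sigma^{-1} · (x - mu)] = (-1)·(-0.1774) + (3)·(0.371) = 1.2903.

Step 4 — take square root: d = √(1.2903) ≈ 1.1359.

d(x, mu) = √(1.2903) ≈ 1.1359


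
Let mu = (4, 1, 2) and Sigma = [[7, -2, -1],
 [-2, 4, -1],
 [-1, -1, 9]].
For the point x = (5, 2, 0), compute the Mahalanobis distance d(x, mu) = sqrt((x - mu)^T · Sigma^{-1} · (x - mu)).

Step 1 — centre the observation: (x - mu) = (1, 1, -2).

Step 2 — invert Sigma (cofactor / det for 3×3, or solve directly):
  Sigma^{-1} = [[0.1741, 0.0945, 0.0299],
 [0.0945, 0.3085, 0.0448],
 [0.0299, 0.0448, 0.1194]].

Step 3 — form the quadratic (x - mu)^T · Sigma^{-1} · (x - mu):
  Sigma^{-1} · (x - mu) = (0.209, 0.3134, -0.1642).
  (x - mu)^T · [Sigma^{-1} · (x - mu)] = (1)·(0.209) + (1)·(0.3134) + (-2)·(-0.1642) = 0.8507.

Step 4 — take square root: d = √(0.8507) ≈ 0.9224.

d(x, mu) = √(0.8507) ≈ 0.9224


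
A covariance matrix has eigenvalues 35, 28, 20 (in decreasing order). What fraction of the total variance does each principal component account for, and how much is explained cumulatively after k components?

Step 1 — total variance = trace(Sigma) = Σ λ_i = 35 + 28 + 20 = 83.

Step 2 — fraction explained by component i = λ_i / Σ λ:
  PC1: 35/83 = 0.4217
  PC2: 28/83 = 0.3373
  PC3: 20/83 = 0.241

Step 3 — cumulative fraction after k components = (λ_1 + ... + λ_k) / Σ λ:
  k = 1: 35/83 = 0.4217
  k = 2: (35 + 28)/83 = 63/83 = 0.759
  k = 3: (35 + 28 + 20)/83 = 83/83 = 1

Summary (fraction, with percent):

explained: PC1 0.4217 (42.17%), PC2 0.3373 (33.73%), PC3 0.241 (24.1%);  cumulative: 0.4217, 0.759, 1


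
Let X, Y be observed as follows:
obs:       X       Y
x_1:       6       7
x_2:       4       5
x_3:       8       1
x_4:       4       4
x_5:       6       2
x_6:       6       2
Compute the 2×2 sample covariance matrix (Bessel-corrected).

Step 1 — column means:
  mean(X) = (6 + 4 + 8 + 4 + 6 + 6) / 6 = 34/6 = 5.6667
  mean(Y) = (7 + 5 + 1 + 4 + 2 + 2) / 6 = 21/6 = 3.5

Step 2 — sample covariance S[i,j] = (1/(n-1)) · Σ_k (x_{k,i} - mean_i) · (x_{k,j} - mean_j), with n-1 = 5.
  S[X,X] = ((0.3333)·(0.3333) + (-1.6667)·(-1.6667) + (2.3333)·(2.3333) + (-1.6667)·(-1.6667) + (0.3333)·(0.3333) + (0.3333)·(0.3333)) / 5 = 11.3333/5 = 2.2667
  S[X,Y] = ((0.3333)·(3.5) + (-1.6667)·(1.5) + (2.3333)·(-2.5) + (-1.6667)·(0.5) + (0.3333)·(-1.5) + (0.3333)·(-1.5)) / 5 = -9/5 = -1.8
  S[Y,Y] = ((3.5)·(3.5) + (1.5)·(1.5) + (-2.5)·(-2.5) + (0.5)·(0.5) + (-1.5)·(-1.5) + (-1.5)·(-1.5)) / 5 = 25.5/5 = 5.1

S is symmetric (S[j,i] = S[i,j]). Assembling:

S = [[2.2667, -1.8],
 [-1.8, 5.1]]


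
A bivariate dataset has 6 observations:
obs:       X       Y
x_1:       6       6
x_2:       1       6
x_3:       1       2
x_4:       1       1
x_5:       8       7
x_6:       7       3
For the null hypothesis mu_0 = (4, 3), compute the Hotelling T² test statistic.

Step 1 — sample mean vector:
  mean(X) = (6 + 1 + 1 + 1 + 8 + 7) / 6 = 24/6 = 4
  mean(Y) = (6 + 6 + 2 + 1 + 7 + 3) / 6 = 25/6 = 4.1667
  x̄ = (4, 4.1667),  deviation x̄ - mu_0 = (4, 4.1667) - (4, 3) = (0, 1.1667).

Step 2 — sample covariance matrix, S[i,j] = (1/(n-1)) · Σ_k (x_{k,i} - mean_i) · (x_{k,j} - mean_j), divisor n-1 = 5:
  S[X,X] = ((2)·(2) + (-3)·(-3) + (-3)·(-3) + (-3)·(-3) + (4)·(4) + (3)·(3)) / 5 = 56/5 = 11.2
  S[X,Y] = ((2)·(1.8333) + (-3)·(1.8333) + (-3)·(-2.1667) + (-3)·(-3.1667) + (4)·(2.8333) + (3)·(-1.1667)) / 5 = 22/5 = 4.4
  S[Y,Y] = ((1.8333)·(1.8333) + (1.8333)·(1.8333) + (-2.1667)·(-2.1667) + (-3.1667)·(-3.1667) + (2.8333)·(2.8333) + (-1.1667)·(-1.1667)) / 5 = 30.8333/5 = 6.1667
  S = [[11.2, 4.4],
 [4.4, 6.1667]].

Step 3 — invert S. det(S) = 11.2·6.1667 - (4.4)² = 49.7067.
  S^{-1} = (1/det) · [[d, -b], [-b, a]] = [[0.1241, -0.0885],
 [-0.0885, 0.2253]].

Step 4 — quadratic form (x̄ - mu_0)^T · S^{-1} · (x̄ - mu_0):
  S^{-1} · (x̄ - mu_0) = (-0.1033, 0.2629),
  (x̄ - mu_0)^T · [...] = (0)·(-0.1033) + (1.1667)·(0.2629) = 0.3067.

Step 5 — scale by n: T² = 6 · 0.3067 = 1.8401.

T² ≈ 1.8401


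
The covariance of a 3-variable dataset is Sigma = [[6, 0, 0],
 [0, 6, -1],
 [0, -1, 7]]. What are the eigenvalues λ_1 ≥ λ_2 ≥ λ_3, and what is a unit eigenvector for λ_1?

Step 1 — characteristic polynomial p(λ) = det(λI - Sigma) = λ³ - tr·λ² + c_1·λ - det, where tr = trace, c_1 = sum of the principal 2×2 minors, det = det(Sigma):
  tr = 6 + 6 + 7 = 19,
  c_1 = (6·6 - (0)²) + (6·7 - (0)²) + (6·7 - (-1)²) = 36 + 42 + 41 = 119,
  det = 6·(6·7 - (-1)²) - (0)·((0)·7 - (-1)·(0)) + (0)·((0)·(-1) - 6·(0)) = 6·(41) - (0)·(0) + (0)·(0) = 246.
  So p(λ) = λ³ - 19λ² + 119λ - 246.
Step 2 — look for an integer root (rational root theorem: any rational root is an integer divisor of 246). Testing λ = 6:
  p(6) = 216 - 684 + 714 - 246 = 0  ✓
  Dividing out (λ - 6): p(λ) = (λ - 6)(λ² - 13λ + 41).
Step 3 — remaining eigenvalues from the quadratic λ² - 13λ + 41 = 0:
  Δ = 13² - 4·41 = 169 - 164 = 5,  λ = (13 ± √5)/2 = (13 ± 2.2361)/2 ≈ 7.618 or 5.382.
  Sorted: λ_1 = 7.618,  λ_2 = 6,  λ_3 = 5.382  (check: sum = 19 = tr ✓).

Step 4 — unit eigenvector for λ_1 ≈ 7.618: v spans the null space of (Sigma - λ_1 I), whose rows are
  r_1 = (-1.618, 0, 0),  r_2 = (0, -1.618, -1),  r_3 = (0, -1, -0.618).
  v is orthogonal to every row, so take v ∝ r_1 × r_2 = ((0)·(-1) - (0)·(-1.618), (0)·(0) - (-1.618)·(-1), (-1.618)·(-1.618) - (0)·(0)) ≈ (0, -1.618, 2.618).
  Rescale (multiply by -1 so the first nonzero entry is positive): u = (0, 1.618, -2.618).
  ||u|| = √((0)² + (1.618)² + (-2.618)²) = √(9.4721) ≈ 3.0777,  v_1 = u/||u|| ≈ (0, 0.5257, -0.8507) (||v_1|| = 1).

λ_1 = 7.618,  λ_2 = 6,  λ_3 = 5.382;  v_1 ≈ (0, 0.5257, -0.8507)


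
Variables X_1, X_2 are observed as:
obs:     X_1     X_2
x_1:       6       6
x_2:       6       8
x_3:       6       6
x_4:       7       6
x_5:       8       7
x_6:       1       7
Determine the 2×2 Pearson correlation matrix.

Step 1 — column means:
  mean(X_1) = (6 + 6 + 6 + 7 + 8 + 1) / 6 = 34/6 = 5.6667
  mean(X_2) = (6 + 8 + 6 + 6 + 7 + 7) / 6 = 40/6 = 6.6667

Step 2 — sample variances and covariances s[i,j] = (1/(n-1)) · Σ_k (x_{k,i} - mean_i) · (x_{k,j} - mean_j), with n-1 = 5:
  s[X_1,X_1] = ((0.3333)·(0.3333) + (0.3333)·(0.3333) + (0.3333)·(0.3333) + (1.3333)·(1.3333) + (2.3333)·(2.3333) + (-4.6667)·(-4.6667)) / 5 = 29.3333/5 = 5.8667
  s[X_1,X_2] = ((0.3333)·(-0.6667) + (0.3333)·(1.3333) + (0.3333)·(-0.6667) + (1.3333)·(-0.6667) + (2.3333)·(0.3333) + (-4.6667)·(0.3333)) / 5 = -1.6667/5 = -0.3333
  s[X_2,X_2] = ((-0.6667)·(-0.6667) + (1.3333)·(1.3333) + (-0.6667)·(-0.6667) + (-0.6667)·(-0.6667) + (0.3333)·(0.3333) + (0.3333)·(0.3333)) / 5 = 3.3333/5 = 0.6667
  Sample standard deviations s_i = √(s[i,i]):
  s(X_1) = √(5.8667) = 2.4221
  s(X_2) = √(0.6667) = 0.8165

Step 3 — r_{ij} = s_{ij} / (s_i · s_j):
  r[X_1,X_1] = 1 (diagonal).
  r[X_1,X_2] = -0.3333 / (2.4221 · 0.8165) = -0.3333 / 1.9777 = -0.1685
  r[X_2,X_2] = 1 (diagonal).

R is symmetric with unit diagonal. Assembling:

R = [[1, -0.1685],
 [-0.1685, 1]]
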